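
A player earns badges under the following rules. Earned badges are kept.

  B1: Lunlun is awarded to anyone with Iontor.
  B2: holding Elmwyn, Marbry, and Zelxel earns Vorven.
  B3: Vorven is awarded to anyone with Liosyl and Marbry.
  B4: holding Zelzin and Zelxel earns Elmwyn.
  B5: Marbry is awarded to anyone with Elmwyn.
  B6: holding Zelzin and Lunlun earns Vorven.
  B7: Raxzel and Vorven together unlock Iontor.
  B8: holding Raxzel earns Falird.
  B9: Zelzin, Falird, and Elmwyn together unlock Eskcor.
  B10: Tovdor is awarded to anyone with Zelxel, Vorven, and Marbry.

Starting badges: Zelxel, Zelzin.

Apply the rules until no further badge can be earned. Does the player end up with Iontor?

Iontor would need Raxzel and Vorven (B7), but Raxzel is never earned.

No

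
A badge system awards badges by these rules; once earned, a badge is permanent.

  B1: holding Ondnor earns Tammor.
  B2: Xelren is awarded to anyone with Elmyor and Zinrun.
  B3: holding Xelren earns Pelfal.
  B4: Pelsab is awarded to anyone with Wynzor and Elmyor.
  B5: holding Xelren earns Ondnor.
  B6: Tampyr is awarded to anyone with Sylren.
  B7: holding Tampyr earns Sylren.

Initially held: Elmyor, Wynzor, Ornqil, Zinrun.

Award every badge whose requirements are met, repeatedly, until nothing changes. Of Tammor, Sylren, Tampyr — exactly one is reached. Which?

With Elmyor and Zinrun, Xelren is earned (B2).
With Xelren, Ondnor is earned (B5).
With Ondnor, Tammor is earned (B1).
Sylren would need Tampyr (B7), but Tampyr is never earned. Tampyr would need Sylren (B6), but Sylren is never earned.

Tammor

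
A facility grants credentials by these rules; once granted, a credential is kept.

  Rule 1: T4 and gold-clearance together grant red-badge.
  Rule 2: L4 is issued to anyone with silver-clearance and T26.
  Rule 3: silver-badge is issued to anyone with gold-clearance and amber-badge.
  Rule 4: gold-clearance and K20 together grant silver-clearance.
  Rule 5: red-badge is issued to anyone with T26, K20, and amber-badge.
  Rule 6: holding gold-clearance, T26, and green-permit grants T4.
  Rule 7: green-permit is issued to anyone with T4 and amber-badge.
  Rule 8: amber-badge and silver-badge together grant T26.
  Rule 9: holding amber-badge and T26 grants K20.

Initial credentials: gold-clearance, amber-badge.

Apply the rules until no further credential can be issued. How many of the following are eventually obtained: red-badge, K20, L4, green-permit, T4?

3

Holding gold-clearance and amber-badge grants silver-badge (Rule 3).
Holding amber-badge and silver-badge grants T26 (Rule 8).
Holding amber-badge and T26 grants K20 (Rule 9).
Holding T26, K20, and amber-badge grants red-badge (Rule 5).
Holding gold-clearance and K20 grants silver-clearance (Rule 4).
Holding silver-clearance and T26 grants L4 (Rule 2).
red-badge: reached.
K20: reached.
L4: reached.
green-permit would need T4 and amber-badge (Rule 7), but T4 is never granted.
T4 would need gold-clearance, T26, and green-permit (Rule 6), but green-permit is never granted.
Reached: red-badge, K20, and L4 — 3 of the 5.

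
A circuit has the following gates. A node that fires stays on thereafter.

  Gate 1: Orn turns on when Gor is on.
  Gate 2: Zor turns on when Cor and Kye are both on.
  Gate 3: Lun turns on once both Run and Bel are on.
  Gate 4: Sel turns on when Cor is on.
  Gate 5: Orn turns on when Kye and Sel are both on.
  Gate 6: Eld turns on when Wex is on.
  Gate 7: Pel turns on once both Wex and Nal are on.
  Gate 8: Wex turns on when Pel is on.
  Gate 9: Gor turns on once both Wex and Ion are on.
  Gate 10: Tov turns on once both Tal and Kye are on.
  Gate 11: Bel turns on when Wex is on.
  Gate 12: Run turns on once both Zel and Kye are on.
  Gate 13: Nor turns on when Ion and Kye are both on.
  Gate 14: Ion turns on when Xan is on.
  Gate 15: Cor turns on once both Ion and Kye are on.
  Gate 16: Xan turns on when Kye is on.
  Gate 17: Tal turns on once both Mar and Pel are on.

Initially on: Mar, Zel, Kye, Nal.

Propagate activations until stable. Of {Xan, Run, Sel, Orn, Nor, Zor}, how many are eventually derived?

6

Kye is on, so Xan turns on (Gate 16).
Zel and Kye are on, so Run turns on (Gate 12).
Xan is on, so Ion turns on (Gate 14).
Gate 13: Ion and Kye on → Nor on.
Gate 15: Ion and Kye on → Cor on.
Cor is on, so Sel turns on (Gate 4).
Cor and Kye are on, so Zor turns on (Gate 2).
Kye and Sel are on, so Orn turns on (Gate 5).
Xan: reached.
Run: reached.
Sel: reached.
Orn: reached.
Nor: reached.
Zor: reached.
All 6 are reached.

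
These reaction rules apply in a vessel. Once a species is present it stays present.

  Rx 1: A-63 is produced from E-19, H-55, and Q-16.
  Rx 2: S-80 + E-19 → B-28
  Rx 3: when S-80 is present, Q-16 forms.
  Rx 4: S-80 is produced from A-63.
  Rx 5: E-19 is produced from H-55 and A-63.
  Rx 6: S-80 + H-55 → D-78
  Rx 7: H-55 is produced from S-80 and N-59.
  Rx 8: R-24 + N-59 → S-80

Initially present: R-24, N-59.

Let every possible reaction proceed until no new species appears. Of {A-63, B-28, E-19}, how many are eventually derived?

0

A-63 would need E-19, H-55, and Q-16 (Rx 1), but E-19 never forms.
B-28 would need S-80 and E-19 (Rx 2), but E-19 never forms.
E-19 would need H-55 and A-63 (Rx 5), but A-63 never forms.
None of the 3 are reached.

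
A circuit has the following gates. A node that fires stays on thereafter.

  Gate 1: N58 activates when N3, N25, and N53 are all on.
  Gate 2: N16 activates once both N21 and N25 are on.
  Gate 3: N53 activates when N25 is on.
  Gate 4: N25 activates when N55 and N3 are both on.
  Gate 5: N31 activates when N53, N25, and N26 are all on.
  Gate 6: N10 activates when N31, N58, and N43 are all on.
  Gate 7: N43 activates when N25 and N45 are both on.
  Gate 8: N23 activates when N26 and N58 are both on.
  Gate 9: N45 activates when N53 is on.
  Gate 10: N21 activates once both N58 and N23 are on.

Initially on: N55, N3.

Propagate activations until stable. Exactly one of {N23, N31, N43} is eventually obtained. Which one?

N43

Gate 4: N55 and N3 on → N25 on.
N25 is on, so N53 activates (Gate 3).
Gate 9: N53 on → N45 on.
Gate 7: N25 and N45 on → N43 on.
N31 would need N53, N25, and N26 (Gate 5), but N26 never turns on. N23 would need N26 and N58 (Gate 8), but N26 never turns on.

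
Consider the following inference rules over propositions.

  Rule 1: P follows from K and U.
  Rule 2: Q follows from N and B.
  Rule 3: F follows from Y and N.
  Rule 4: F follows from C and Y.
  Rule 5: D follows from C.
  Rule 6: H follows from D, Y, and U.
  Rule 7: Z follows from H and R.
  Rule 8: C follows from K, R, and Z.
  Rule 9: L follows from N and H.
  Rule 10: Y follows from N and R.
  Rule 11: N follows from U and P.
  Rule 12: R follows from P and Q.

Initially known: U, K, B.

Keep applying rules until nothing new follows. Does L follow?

L would need N and H (Rule 9), but H is never established.

No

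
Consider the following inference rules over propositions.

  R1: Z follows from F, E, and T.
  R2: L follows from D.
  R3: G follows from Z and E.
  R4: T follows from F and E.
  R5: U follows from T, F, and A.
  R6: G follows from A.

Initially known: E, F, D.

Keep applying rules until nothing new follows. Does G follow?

Yes

From F and E, R4 gives T.
From F, E, and T, R1 gives Z.
From Z and E, R3 gives G.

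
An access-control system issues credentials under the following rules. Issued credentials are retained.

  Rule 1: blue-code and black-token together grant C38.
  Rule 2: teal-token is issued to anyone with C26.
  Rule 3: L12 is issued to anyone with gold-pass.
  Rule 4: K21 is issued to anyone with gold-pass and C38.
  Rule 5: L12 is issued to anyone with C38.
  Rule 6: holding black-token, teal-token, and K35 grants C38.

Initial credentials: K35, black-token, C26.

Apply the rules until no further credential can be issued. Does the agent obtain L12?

Holding C26 grants teal-token (Rule 2).
Holding black-token, teal-token, and K35 grants C38 (Rule 6).
Holding C38 grants L12 (Rule 5).

Yes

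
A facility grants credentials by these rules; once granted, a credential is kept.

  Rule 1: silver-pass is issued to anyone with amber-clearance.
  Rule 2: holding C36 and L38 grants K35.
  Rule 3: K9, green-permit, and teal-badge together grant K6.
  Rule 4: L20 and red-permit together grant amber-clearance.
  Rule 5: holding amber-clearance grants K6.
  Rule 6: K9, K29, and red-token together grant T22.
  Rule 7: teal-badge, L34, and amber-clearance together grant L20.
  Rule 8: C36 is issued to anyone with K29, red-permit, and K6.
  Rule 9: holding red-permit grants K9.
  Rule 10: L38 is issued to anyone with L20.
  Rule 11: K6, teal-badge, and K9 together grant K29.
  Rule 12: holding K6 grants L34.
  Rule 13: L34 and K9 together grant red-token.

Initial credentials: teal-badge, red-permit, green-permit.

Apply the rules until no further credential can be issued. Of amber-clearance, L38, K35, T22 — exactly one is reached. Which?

Holding red-permit grants K9 (Rule 9).
Holding K9, green-permit, and teal-badge grants K6 (Rule 3).
Holding K6 grants L34 (Rule 12).
Holding K6, teal-badge, and K9 grants K29 (Rule 11).
Holding L34 and K9 grants red-token (Rule 13).
Holding K9, K29, and red-token grants T22 (Rule 6).
amber-clearance would need L20 and red-permit (Rule 4), but L20 is never granted. L38 would need L20 (Rule 10), but L20 is never granted. K35 would need C36 and L38 (Rule 2), but L38 is never granted.

T22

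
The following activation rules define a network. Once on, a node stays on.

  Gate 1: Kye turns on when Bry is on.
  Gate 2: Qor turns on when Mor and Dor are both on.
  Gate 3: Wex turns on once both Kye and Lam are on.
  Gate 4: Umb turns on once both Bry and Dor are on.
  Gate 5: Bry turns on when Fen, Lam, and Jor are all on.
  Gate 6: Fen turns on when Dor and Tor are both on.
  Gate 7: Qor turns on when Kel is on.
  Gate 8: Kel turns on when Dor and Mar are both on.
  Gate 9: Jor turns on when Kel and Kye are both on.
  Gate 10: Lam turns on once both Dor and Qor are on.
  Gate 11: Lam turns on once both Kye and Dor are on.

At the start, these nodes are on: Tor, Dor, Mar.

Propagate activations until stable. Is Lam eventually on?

Yes

Gate 8: Dor and Mar on → Kel on.
Kel is on, so Qor turns on (Gate 7).
Dor and Qor are on, so Lam turns on (Gate 10).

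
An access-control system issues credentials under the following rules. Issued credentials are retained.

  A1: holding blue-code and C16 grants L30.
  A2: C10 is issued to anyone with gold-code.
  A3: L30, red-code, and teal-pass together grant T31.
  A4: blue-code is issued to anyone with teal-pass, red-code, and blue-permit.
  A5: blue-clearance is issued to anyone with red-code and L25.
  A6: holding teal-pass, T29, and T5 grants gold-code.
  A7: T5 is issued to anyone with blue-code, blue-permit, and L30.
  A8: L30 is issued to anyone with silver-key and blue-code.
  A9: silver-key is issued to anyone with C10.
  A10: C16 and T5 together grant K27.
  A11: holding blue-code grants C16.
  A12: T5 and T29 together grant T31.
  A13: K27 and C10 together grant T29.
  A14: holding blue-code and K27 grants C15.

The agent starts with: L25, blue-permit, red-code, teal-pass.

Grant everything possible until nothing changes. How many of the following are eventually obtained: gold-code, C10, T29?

gold-code would need teal-pass, T29, and T5 (A6), but T29 is never granted.
C10 would need gold-code (A2), but gold-code is never granted.
T29 would need K27 and C10 (A13), but C10 is never granted.
None of the 3 are reached.

0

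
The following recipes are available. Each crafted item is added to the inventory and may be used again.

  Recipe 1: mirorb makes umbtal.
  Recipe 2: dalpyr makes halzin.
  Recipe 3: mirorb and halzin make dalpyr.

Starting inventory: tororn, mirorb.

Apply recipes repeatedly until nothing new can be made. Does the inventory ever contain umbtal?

Using Recipe 1, mirorb makes umbtal.

Yes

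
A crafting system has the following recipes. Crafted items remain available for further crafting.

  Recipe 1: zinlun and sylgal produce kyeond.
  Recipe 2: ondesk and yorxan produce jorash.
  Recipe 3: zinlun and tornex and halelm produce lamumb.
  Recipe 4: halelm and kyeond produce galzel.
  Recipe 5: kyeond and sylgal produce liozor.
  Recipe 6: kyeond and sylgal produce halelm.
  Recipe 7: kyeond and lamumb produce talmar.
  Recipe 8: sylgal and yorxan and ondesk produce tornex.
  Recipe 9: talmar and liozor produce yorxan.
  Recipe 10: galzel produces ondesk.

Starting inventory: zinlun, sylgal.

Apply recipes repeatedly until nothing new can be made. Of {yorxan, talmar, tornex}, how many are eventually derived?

0

yorxan would need talmar and liozor (Recipe 9), but talmar is never obtained.
talmar would need kyeond and lamumb (Recipe 7), but lamumb is never obtained.
tornex would need sylgal, yorxan, and ondesk (Recipe 8), but yorxan is never obtained.
None of the 3 are reached.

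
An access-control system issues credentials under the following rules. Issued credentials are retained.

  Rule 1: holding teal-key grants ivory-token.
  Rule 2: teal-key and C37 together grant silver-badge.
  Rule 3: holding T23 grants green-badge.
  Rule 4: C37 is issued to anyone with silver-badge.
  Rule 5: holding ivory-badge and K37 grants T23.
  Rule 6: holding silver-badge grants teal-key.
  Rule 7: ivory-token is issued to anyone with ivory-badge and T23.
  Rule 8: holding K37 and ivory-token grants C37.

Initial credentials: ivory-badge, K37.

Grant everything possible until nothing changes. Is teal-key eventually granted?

No

teal-key would need silver-badge (Rule 6), but silver-badge is never granted.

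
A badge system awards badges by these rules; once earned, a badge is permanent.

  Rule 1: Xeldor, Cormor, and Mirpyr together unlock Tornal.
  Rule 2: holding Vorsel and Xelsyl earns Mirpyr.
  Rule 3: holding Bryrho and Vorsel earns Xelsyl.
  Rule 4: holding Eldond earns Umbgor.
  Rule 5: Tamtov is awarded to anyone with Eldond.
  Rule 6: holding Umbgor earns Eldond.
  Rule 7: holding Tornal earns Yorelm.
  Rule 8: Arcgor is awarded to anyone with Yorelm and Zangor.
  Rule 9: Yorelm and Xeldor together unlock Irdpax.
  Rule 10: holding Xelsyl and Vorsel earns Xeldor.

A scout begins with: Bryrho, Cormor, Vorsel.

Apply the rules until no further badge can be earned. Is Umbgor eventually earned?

Umbgor would need Eldond (Rule 4), but Eldond is never earned.

No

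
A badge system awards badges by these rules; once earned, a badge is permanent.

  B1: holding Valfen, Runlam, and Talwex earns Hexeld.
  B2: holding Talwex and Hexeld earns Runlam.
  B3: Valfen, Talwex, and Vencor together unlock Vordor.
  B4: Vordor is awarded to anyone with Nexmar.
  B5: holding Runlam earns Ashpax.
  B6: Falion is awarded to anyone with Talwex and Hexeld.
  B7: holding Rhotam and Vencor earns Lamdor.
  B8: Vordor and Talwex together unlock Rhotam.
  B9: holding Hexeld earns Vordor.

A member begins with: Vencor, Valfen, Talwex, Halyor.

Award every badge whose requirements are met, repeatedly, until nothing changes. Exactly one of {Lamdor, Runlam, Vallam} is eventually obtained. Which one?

Lamdor

With Valfen, Talwex, and Vencor, Vordor is earned (B3).
With Vordor and Talwex, Rhotam is earned (B8).
With Rhotam and Vencor, Lamdor is earned (B7).
Runlam would need Talwex and Hexeld (B2), but Hexeld is never earned. No rule produces Vallam, and it is not given.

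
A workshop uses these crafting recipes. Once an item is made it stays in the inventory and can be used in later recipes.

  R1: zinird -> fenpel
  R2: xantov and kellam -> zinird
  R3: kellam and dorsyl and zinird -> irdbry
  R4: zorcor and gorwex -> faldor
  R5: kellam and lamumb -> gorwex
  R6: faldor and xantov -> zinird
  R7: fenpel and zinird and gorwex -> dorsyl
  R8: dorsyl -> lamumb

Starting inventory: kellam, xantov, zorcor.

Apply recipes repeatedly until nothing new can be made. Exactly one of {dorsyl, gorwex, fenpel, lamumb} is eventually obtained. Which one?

fenpel

Using R2, xantov and kellam make zinird.
zinird -> fenpel (R1).
lamumb would need dorsyl (R8), but dorsyl is never obtained. dorsyl would need fenpel, zinird, and gorwex (R7), but gorwex is never obtained. gorwex would need kellam and lamumb (R5), but lamumb is never obtained.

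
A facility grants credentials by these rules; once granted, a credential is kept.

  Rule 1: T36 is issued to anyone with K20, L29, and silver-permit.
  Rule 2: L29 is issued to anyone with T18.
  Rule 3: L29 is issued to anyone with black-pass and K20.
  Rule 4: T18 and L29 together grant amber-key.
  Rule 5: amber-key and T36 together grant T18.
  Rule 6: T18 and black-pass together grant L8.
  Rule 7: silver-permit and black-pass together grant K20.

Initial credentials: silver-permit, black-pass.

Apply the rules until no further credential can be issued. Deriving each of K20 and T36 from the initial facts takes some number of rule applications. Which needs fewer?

K20: Holding silver-permit and black-pass grants K20 (Rule 7). [1 rule application]
T36: Holding silver-permit and black-pass grants K20 (Rule 7). Holding black-pass and K20 grants L29 (Rule 3). Holding K20, L29, and silver-permit grants T36 (Rule 1). [3 rule applications]
K20 needs fewer.

K20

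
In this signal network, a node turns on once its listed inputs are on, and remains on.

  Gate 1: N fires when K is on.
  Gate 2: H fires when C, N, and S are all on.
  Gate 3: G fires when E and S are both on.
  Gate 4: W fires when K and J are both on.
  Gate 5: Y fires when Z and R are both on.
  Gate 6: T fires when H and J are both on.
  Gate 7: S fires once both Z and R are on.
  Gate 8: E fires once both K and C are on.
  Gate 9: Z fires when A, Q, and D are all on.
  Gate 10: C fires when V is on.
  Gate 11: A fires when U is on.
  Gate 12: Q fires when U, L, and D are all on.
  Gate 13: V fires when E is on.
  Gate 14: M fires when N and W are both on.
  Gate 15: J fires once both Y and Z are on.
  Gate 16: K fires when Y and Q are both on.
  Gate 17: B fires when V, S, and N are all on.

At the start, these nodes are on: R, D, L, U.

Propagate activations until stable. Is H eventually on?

No

H would need C, N, and S (Gate 2), but C never turns on.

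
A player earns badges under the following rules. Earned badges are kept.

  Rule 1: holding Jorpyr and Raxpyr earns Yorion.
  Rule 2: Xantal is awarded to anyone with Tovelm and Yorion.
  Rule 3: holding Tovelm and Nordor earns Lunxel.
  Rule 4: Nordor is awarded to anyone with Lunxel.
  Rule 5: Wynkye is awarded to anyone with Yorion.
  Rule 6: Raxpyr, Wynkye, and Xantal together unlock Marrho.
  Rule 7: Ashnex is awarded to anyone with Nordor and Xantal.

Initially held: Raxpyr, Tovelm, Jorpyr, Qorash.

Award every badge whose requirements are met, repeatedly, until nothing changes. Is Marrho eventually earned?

With Jorpyr and Raxpyr, Yorion is earned (Rule 1).
With Tovelm and Yorion, Xantal is earned (Rule 2).
With Yorion, Wynkye is earned (Rule 5).
With Raxpyr, Wynkye, and Xantal, Marrho is earned (Rule 6).

Yes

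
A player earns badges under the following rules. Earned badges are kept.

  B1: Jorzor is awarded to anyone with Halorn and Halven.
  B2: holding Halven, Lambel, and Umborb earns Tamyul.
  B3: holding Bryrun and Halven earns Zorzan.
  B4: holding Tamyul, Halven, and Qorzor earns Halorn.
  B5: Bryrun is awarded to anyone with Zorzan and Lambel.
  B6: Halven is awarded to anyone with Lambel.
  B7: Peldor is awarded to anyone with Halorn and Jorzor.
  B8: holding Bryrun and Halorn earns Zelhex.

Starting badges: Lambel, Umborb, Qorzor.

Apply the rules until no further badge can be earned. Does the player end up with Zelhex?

Zelhex would need Bryrun and Halorn (B8), but Bryrun is never earned.

No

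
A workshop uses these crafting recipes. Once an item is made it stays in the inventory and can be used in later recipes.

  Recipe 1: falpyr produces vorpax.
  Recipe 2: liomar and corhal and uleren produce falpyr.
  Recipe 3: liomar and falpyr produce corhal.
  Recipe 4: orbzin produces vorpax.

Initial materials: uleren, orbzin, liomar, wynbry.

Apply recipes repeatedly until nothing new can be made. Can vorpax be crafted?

orbzin → vorpax (Recipe 4).

Yes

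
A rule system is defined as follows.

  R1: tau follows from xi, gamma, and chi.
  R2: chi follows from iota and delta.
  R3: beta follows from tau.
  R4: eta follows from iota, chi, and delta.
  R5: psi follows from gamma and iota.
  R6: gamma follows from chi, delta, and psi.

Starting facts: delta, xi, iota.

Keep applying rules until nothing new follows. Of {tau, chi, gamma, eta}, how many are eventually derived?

From iota and delta, R2 gives chi.
iota, chi, and delta hold, so eta follows (R4).
tau would need xi, gamma, and chi (R1), but gamma is never established.
chi: reached.
gamma would need chi, delta, and psi (R6), but psi is never established.
eta: reached.
Reached: chi and eta — 2 of the 4.

2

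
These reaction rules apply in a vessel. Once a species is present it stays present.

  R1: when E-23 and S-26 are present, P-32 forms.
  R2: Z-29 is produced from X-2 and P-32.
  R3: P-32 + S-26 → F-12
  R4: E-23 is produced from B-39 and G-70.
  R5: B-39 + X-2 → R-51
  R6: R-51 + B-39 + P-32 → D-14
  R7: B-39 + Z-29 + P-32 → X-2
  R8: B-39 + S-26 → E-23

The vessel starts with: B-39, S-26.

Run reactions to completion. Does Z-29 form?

No

Z-29 would need X-2 and P-32 (R2), but X-2 never forms.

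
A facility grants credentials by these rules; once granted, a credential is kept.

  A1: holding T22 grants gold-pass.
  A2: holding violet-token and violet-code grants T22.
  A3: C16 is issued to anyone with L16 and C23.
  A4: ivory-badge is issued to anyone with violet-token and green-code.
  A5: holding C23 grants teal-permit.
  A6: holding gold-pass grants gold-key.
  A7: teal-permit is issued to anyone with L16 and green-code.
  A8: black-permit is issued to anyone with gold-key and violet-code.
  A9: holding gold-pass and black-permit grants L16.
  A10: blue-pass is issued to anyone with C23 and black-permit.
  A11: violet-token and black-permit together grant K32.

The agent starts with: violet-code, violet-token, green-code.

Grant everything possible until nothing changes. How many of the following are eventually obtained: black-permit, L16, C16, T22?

Holding violet-token and violet-code grants T22 (A2).
Holding T22 grants gold-pass (A1).
Holding gold-pass grants gold-key (A6).
Holding gold-key and violet-code grants black-permit (A8).
Holding gold-pass and black-permit grants L16 (A9).
black-permit: reached.
L16: reached.
C16 would need L16 and C23 (A3), but C23 is never granted.
T22: reached.
Reached: black-permit, L16, and T22 — 3 of the 4.

3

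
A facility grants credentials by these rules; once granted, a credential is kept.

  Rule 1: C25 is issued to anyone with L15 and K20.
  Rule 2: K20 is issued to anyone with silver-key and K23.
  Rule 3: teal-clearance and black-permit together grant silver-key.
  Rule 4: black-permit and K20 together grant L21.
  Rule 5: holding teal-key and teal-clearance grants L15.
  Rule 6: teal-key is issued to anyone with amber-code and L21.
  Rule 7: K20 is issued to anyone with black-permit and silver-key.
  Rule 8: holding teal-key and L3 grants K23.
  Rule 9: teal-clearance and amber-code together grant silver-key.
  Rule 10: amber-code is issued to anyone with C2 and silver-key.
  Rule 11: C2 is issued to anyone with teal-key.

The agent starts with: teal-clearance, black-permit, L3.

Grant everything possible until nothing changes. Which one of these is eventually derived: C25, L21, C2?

Holding teal-clearance and black-permit grants silver-key (Rule 3).
Holding black-permit and silver-key grants K20 (Rule 7).
Holding black-permit and K20 grants L21 (Rule 4).
C25 would need L15 and K20 (Rule 1), but L15 is never granted. C2 would need teal-key (Rule 11), but teal-key is never granted.

L21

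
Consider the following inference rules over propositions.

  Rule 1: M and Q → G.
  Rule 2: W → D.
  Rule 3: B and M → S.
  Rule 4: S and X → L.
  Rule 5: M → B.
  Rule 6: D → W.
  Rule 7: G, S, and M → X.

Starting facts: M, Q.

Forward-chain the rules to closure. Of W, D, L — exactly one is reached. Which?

From M and Q, Rule 1 gives G.
From M, Rule 5 gives B.
From B and M, Rule 3 gives S.
From G, S, and M, Rule 7 gives X.
From S and X, Rule 4 gives L.
W would need D (Rule 6), but D is never established. D would need W (Rule 2), but W is never established.

L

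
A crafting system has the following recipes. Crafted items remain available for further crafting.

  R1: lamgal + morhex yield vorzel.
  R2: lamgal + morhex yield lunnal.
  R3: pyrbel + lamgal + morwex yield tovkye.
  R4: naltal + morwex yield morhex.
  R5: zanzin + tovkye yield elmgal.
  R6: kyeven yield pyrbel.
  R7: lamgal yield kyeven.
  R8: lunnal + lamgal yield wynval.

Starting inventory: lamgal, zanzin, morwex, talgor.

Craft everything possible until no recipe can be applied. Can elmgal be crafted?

Yes

lamgal → kyeven (R7).
kyeven → pyrbel (R6).
pyrbel + lamgal + morwex → tovkye (R3).
zanzin + tovkye → elmgal (R5).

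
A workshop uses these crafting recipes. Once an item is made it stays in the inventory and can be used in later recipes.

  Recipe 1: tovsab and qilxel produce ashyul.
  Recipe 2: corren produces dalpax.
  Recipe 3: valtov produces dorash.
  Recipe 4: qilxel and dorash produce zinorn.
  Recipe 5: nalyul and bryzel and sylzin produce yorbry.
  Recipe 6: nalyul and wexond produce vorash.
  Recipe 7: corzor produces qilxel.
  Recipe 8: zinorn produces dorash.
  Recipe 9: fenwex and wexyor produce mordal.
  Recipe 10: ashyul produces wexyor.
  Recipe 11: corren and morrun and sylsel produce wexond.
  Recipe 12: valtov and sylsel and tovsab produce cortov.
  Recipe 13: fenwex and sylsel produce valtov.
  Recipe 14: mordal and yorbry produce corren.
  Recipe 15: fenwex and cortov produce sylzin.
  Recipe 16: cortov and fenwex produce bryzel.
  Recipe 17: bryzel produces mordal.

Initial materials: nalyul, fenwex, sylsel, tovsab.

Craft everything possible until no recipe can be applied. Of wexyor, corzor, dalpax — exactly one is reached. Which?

dalpax

Using Recipe 13, fenwex and sylsel make valtov.
Using Recipe 12, valtov, sylsel, and tovsab make cortov.
Using Recipe 15, fenwex and cortov make sylzin.
cortov and fenwex → bryzel (Recipe 16).
Using Recipe 5, nalyul, bryzel, and sylzin make yorbry.
Using Recipe 17, bryzel makes mordal.
mordal and yorbry → corren (Recipe 14).
Using Recipe 2, corren makes dalpax.
wexyor would need ashyul (Recipe 10), but ashyul is never obtained. No rule produces corzor, and it is not given.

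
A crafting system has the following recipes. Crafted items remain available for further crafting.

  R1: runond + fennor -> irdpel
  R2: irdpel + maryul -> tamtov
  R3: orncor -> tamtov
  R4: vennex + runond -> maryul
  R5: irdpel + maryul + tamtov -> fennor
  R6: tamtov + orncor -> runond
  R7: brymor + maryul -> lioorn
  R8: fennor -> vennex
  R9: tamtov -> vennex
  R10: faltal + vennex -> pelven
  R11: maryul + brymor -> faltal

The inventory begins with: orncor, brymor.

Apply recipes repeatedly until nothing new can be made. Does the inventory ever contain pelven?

Using R3, orncor makes tamtov.
tamtov + orncor -> runond (R6).
tamtov -> vennex (R9).
vennex + runond -> maryul (R4).
maryul + brymor -> faltal (R11).
faltal + vennex -> pelven (R10).

Yes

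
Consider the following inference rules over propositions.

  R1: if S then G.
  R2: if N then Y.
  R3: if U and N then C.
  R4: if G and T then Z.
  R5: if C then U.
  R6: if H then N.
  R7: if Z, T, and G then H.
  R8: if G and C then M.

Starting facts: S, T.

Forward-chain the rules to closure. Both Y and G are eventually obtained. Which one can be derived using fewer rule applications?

G

G: S holds, so G follows (R1). [1 rule application]
Y: From S, R1 gives G. G and T hold, so Z follows (R4). From Z, T, and G, R7 gives H. From H, R6 gives N. N holds, so Y follows (R2). [5 rule applications]
G needs fewer.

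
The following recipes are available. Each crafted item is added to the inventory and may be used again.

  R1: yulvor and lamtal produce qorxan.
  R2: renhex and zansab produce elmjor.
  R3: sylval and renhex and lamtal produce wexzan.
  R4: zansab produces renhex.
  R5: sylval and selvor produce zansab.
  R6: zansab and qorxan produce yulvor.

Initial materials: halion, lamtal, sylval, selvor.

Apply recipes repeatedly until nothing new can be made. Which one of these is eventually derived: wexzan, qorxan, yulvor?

wexzan

Using R5, sylval and selvor make zansab.
zansab → renhex (R4).
sylval and renhex and lamtal → wexzan (R3).
yulvor would need zansab and qorxan (R6), but qorxan is never obtained. qorxan would need yulvor and lamtal (R1), but yulvor is never obtained.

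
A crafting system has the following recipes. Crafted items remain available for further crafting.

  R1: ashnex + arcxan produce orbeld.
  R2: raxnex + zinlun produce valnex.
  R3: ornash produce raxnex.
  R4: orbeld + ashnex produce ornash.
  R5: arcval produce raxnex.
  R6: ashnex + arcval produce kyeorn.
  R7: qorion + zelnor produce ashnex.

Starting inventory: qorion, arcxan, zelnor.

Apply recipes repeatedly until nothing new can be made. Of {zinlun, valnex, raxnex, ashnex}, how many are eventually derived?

Using R7, qorion and zelnor make ashnex.
Using R1, ashnex and arcxan make orbeld.
Using R4, orbeld and ashnex make ornash.
ornash → raxnex (R3).
No rule produces zinlun, and it is not given.
valnex would need raxnex and zinlun (R2), but zinlun is never obtained.
raxnex: reached.
ashnex: reached.
Reached: raxnex and ashnex — 2 of the 4.

2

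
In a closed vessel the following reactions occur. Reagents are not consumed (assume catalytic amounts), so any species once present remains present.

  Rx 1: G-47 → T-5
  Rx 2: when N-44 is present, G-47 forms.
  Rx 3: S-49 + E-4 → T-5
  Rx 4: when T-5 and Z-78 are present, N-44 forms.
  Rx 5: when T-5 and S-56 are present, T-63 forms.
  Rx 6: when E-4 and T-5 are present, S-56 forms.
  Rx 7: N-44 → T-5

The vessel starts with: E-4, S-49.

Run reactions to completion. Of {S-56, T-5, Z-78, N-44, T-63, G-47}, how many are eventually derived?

3

S-49 and E-4 present → T-5 forms (Rx 3).
E-4 and T-5 present → S-56 forms (Rx 6).
T-5 and S-56 present → T-63 forms (Rx 5).
S-56: reached.
T-5: reached.
No rule produces Z-78, and it is not given.
N-44 would need T-5 and Z-78 (Rx 4), but Z-78 never forms.
T-63: reached.
G-47 would need N-44 (Rx 2), but N-44 never forms.
Reached: S-56, T-5, and T-63 — 3 of the 6.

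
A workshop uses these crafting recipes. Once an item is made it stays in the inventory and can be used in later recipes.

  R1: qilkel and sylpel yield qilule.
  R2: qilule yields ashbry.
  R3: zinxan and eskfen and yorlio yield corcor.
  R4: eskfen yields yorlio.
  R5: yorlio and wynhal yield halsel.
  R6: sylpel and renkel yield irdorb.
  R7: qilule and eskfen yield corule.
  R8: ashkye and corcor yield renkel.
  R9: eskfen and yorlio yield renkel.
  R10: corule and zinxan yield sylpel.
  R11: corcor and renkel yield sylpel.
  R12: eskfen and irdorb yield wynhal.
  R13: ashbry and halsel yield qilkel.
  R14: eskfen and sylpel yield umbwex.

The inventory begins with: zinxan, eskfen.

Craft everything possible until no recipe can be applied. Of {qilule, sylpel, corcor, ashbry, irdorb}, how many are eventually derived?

3

eskfen → yorlio (R4).
Using R9, eskfen and yorlio make renkel.
Using R3, zinxan, eskfen, and yorlio make corcor.
corcor and renkel → sylpel (R11).
Using R6, sylpel and renkel make irdorb.
qilule would need qilkel and sylpel (R1), but qilkel is never obtained.
sylpel: reached.
corcor: reached.
ashbry would need qilule (R2), but qilule is never obtained.
irdorb: reached.
Reached: sylpel, corcor, and irdorb — 3 of the 5.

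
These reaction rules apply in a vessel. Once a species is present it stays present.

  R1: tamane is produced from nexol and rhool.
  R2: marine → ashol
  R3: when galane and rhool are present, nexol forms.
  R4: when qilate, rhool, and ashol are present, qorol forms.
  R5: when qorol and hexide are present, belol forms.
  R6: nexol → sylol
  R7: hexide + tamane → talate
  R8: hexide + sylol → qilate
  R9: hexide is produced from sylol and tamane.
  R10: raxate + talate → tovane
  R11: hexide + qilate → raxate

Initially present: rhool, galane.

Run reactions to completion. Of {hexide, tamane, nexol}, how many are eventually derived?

galane and rhool present → nexol forms (R3).
nexol present → sylol forms (R6).
nexol and rhool present → tamane forms (R1).
sylol and tamane present → hexide forms (R9).
hexide: reached.
tamane: reached.
nexol: reached.
All 3 are reached.

3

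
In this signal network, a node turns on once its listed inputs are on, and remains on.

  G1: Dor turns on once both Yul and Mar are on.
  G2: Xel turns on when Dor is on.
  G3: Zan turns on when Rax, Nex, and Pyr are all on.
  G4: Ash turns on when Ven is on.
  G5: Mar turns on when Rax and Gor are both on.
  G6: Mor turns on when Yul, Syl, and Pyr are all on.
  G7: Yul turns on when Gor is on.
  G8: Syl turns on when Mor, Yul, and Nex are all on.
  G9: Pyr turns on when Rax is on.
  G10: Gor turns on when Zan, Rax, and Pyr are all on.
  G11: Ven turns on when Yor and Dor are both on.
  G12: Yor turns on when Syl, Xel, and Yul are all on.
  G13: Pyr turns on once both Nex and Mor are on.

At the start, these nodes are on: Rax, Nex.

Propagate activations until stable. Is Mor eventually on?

No

Mor would need Yul, Syl, and Pyr (G6), but Syl never turns on.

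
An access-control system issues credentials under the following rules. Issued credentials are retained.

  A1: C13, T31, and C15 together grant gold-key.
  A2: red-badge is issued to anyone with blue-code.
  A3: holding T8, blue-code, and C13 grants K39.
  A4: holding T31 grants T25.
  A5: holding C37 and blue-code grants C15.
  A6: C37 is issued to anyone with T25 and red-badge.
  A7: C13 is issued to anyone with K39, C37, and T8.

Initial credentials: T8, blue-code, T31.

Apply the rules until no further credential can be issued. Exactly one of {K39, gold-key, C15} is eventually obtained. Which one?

Holding blue-code grants red-badge (A2).
Holding T31 grants T25 (A4).
Holding T25 and red-badge grants C37 (A6).
Holding C37 and blue-code grants C15 (A5).
gold-key would need C13, T31, and C15 (A1), but C13 is never granted. K39 would need T8, blue-code, and C13 (A3), but C13 is never granted.

C15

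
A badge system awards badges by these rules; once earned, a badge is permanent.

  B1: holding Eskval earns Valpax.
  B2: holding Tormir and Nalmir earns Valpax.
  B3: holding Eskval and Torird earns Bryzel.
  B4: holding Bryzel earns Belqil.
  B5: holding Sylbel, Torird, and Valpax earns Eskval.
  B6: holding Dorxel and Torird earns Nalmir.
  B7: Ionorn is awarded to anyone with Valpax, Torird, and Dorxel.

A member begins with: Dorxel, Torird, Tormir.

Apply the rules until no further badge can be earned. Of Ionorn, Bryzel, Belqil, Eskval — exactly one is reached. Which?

Ionorn

With Dorxel and Torird, Nalmir is earned (B6).
With Tormir and Nalmir, Valpax is earned (B2).
With Valpax, Torird, and Dorxel, Ionorn is earned (B7).
Bryzel would need Eskval and Torird (B3), but Eskval is never earned. Eskval would need Sylbel, Torird, and Valpax (B5), but Sylbel is never earned. Belqil would need Bryzel (B4), but Bryzel is never earned.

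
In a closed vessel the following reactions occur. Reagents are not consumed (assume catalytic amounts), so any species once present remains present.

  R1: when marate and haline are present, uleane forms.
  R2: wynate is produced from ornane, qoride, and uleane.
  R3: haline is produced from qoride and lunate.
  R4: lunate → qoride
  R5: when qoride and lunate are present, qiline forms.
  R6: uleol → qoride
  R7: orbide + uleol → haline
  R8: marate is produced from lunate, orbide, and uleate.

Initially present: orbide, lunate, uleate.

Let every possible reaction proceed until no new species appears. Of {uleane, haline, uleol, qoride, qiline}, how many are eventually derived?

4

lunate, orbide, and uleate present → marate forms (R8).
lunate present → qoride forms (R4).
qoride and lunate present → qiline forms (R5).
qoride and lunate present → haline forms (R3).
marate and haline present → uleane forms (R1).
uleane: reached.
haline: reached.
No rule produces uleol, and it is not given.
qoride: reached.
qiline: reached.
Reached: uleane, haline, qoride, and qiline — 4 of the 5.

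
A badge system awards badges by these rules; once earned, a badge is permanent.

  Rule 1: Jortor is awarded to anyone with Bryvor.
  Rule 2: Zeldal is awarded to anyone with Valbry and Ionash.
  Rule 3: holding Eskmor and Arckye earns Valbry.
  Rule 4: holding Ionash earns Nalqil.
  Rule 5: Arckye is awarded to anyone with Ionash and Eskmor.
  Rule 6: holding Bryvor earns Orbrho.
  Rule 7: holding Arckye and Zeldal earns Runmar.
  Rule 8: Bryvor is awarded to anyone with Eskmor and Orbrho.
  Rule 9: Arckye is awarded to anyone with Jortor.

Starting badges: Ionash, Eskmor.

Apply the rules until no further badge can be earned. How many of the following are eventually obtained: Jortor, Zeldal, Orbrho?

1

With Ionash and Eskmor, Arckye is earned (Rule 5).
With Eskmor and Arckye, Valbry is earned (Rule 3).
With Valbry and Ionash, Zeldal is earned (Rule 2).
Jortor would need Bryvor (Rule 1), but Bryvor is never earned.
Zeldal: reached.
Orbrho would need Bryvor (Rule 6), but Bryvor is never earned.
Reached: Zeldal — 1 of the 3.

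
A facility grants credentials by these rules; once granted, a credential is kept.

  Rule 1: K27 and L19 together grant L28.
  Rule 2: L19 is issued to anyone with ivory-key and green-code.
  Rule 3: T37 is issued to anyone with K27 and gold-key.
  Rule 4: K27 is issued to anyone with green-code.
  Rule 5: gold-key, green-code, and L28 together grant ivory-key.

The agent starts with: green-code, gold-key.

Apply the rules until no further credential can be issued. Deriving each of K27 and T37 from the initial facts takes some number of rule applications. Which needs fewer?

K27

K27: Holding green-code grants K27 (Rule 4). [1 rule application]
T37: Holding green-code grants K27 (Rule 4). Holding K27 and gold-key grants T37 (Rule 3). [2 rule applications]
K27 needs fewer.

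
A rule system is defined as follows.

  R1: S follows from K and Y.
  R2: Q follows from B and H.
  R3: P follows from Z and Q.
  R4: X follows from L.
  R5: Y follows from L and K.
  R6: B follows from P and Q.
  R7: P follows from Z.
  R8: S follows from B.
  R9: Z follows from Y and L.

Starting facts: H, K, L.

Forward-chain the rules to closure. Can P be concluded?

From L and K, R5 gives Y.
From Y and L, R9 gives Z.
Z holds, so P follows (R7).

Yes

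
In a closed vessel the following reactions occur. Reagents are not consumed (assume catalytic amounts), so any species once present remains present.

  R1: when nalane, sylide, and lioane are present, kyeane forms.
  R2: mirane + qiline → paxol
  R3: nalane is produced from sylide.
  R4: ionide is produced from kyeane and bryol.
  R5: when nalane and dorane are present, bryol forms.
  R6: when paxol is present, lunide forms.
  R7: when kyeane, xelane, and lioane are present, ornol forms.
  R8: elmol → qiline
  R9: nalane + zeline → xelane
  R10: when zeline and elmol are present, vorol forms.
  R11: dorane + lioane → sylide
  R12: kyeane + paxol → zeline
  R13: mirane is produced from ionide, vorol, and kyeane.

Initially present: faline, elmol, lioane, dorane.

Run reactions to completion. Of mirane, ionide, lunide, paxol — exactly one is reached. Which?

ionide

dorane and lioane present → sylide forms (R11).
sylide present → nalane forms (R3).
nalane, sylide, and lioane present → kyeane forms (R1).
nalane and dorane present → bryol forms (R5).
kyeane and bryol present → ionide forms (R4).
lunide would need paxol (R6), but paxol never forms. mirane would need ionide, vorol, and kyeane (R13), but vorol never forms. paxol would need mirane and qiline (R2), but mirane never forms.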